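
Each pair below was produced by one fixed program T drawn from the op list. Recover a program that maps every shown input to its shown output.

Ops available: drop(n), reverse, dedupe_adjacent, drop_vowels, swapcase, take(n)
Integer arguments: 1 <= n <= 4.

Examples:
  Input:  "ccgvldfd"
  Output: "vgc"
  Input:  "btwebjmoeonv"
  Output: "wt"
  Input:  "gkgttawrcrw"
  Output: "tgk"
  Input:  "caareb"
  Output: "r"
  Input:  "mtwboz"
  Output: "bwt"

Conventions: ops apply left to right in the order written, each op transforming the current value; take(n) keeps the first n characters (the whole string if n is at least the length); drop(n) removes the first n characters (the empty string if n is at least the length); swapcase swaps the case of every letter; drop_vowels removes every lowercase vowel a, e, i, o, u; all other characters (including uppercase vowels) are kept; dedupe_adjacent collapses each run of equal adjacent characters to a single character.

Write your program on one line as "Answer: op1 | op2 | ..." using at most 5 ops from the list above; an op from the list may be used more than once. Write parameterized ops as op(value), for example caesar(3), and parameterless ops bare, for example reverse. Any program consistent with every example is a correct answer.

take(4) | drop_vowels | drop(1) | reverse

Check, running the answer program on each example:
  "ccgvldfd" -> "ccgv" -> "ccgv" -> "cgv" -> "vgc"
  "btwebjmoeonv" -> "btwe" -> "btw" -> "tw" -> "wt"
  "gkgttawrcrw" -> "gkgt" -> "gkgt" -> "kgt" -> "tgk"
  "caareb" -> "caar" -> "cr" -> "r" -> "r"
  "mtwboz" -> "mtwb" -> "mtwb" -> "twb" -> "bwt"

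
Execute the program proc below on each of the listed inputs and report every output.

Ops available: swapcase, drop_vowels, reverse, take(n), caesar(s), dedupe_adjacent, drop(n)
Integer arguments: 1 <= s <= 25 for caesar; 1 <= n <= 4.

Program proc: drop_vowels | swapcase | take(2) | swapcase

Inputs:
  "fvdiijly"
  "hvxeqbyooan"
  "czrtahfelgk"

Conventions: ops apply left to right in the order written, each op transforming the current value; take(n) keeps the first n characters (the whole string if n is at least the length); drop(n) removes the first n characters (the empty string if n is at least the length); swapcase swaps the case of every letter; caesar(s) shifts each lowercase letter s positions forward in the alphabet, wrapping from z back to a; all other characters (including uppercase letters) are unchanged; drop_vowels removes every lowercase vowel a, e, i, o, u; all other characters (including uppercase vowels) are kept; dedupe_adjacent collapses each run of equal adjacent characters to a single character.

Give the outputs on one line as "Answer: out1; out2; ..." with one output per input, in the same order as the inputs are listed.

Execution, op by op:
  "fvdiijly" -> "fvdjly" -> "FVDJLY" -> "FV" -> "fv"
  "hvxeqbyooan" -> "hvxqbyn" -> "HVXQBYN" -> "HV" -> "hv"
  "czrtahfelgk" -> "czrthflgk" -> "CZRTHFLGK" -> "CZ" -> "cz"

"fv"; "hv"; "cz"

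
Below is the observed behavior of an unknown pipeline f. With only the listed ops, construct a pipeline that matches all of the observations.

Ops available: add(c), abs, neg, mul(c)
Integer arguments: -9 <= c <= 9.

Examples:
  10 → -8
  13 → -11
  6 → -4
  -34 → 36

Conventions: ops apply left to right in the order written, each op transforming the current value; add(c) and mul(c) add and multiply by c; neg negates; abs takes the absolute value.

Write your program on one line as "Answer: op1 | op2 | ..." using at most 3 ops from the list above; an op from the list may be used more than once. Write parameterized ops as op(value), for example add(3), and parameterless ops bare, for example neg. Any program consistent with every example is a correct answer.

add(-2) | neg

Check, running the answer program on each example:
  10 -> 8 -> -8
  13 -> 11 -> -11
  6 -> 4 -> -4
  -34 -> -36 -> 36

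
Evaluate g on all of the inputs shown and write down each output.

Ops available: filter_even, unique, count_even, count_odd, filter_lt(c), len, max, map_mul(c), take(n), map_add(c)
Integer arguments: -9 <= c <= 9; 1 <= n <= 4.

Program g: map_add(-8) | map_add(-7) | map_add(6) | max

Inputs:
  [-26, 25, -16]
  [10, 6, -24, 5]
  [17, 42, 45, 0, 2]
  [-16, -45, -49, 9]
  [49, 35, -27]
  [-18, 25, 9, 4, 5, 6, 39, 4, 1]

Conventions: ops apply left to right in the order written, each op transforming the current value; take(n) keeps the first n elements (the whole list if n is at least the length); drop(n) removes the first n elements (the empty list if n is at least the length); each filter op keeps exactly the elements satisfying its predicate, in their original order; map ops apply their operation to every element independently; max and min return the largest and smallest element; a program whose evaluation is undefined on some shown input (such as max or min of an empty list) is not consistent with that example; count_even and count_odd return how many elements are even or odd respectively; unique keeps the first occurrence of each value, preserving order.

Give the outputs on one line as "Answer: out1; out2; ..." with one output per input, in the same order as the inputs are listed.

Execution, op by op:
  [-26, 25, -16] -> [-34, 17, -24] -> [-41, 10, -31] -> [-35, 16, -25] -> 16
  [10, 6, -24, 5] -> [2, -2, -32, -3] -> [-5, -9, -39, -10] -> [1, -3, -33, -4] -> 1
  [17, 42, 45, 0, 2] -> [9, 34, 37, -8, -6] -> [2, 27, 30, -15, -13] -> [8, 33, 36, -9, -7] -> 36
  [-16, -45, -49, 9] -> [-24, -53, -57, 1] -> [-31, -60, -64, -6] -> [-25, -54, -58, 0] -> 0
  [49, 35, -27] -> [41, 27, -35] -> [34, 20, -42] -> [40, 26, -36] -> 40
  [-18, 25, 9, 4, 5, 6, 39, 4, 1] -> [-26, 17, 1, -4, -3, -2, 31, -4, -7] -> [-33, 10, -6, -11, -10, -9, 24, -11, -14] -> [-27, 16, 0, -5, -4, -3, 30, -5, -8] -> 30

16; 1; 36; 0; 40; 30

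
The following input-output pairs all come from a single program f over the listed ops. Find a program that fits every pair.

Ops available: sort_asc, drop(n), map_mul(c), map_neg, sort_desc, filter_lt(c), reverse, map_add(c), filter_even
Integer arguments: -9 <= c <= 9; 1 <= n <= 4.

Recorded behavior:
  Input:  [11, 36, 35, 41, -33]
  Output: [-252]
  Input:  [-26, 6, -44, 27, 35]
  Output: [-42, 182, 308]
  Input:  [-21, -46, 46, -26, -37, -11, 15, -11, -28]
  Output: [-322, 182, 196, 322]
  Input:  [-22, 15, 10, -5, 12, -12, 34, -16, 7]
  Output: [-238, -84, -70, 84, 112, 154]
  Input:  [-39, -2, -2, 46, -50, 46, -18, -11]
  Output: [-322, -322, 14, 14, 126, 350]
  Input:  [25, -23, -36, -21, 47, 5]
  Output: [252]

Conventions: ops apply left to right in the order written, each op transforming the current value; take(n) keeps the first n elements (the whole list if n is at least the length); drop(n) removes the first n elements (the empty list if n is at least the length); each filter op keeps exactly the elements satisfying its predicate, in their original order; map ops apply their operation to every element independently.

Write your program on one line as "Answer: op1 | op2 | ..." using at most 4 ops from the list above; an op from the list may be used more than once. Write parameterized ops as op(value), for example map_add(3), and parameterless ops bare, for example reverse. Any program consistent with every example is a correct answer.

filter_even | map_neg | map_mul(7) | sort_asc

Check, running the answer program on each example:
  [11, 36, 35, 41, -33] -> [36] -> [-36] -> [-252] -> [-252]
  [-26, 6, -44, 27, 35] -> [-26, 6, -44] -> [26, -6, 44] -> [182, -42, 308] -> [-42, 182, 308]
  [-21, -46, 46, -26, -37, -11, 15, -11, -28] -> [-46, 46, -26, -28] -> [46, -46, 26, 28] -> [322, -322, 182, 196] -> [-322, 182, 196, 322]
  [-22, 15, 10, -5, 12, -12, 34, -16, 7] -> [-22, 10, 12, -12, 34, -16] -> [22, -10, -12, 12, -34, 16] -> [154, -70, -84, 84, -238, 112] -> [-238, -84, -70, 84, 112, 154]
  [-39, -2, -2, 46, -50, 46, -18, -11] -> [-2, -2, 46, -50, 46, -18] -> [2, 2, -46, 50, -46, 18] -> [14, 14, -322, 350, -322, 126] -> [-322, -322, 14, 14, 126, 350]
  [25, -23, -36, -21, 47, 5] -> [-36] -> [36] -> [252] -> [252]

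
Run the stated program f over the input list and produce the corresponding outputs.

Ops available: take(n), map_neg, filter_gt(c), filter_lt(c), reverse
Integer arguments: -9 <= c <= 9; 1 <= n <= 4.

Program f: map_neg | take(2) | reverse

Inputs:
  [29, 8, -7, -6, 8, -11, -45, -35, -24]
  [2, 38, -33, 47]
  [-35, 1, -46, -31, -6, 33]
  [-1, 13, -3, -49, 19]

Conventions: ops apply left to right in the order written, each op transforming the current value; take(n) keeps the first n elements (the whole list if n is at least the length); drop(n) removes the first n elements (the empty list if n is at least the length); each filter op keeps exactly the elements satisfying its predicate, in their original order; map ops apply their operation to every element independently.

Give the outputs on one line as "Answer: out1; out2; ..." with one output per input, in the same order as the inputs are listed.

Execution, op by op:
  [29, 8, -7, -6, 8, -11, -45, -35, -24] -> [-29, -8, 7, 6, -8, 11, 45, 35, 24] -> [-29, -8] -> [-8, -29]
  [2, 38, -33, 47] -> [-2, -38, 33, -47] -> [-2, -38] -> [-38, -2]
  [-35, 1, -46, -31, -6, 33] -> [35, -1, 46, 31, 6, -33] -> [35, -1] -> [-1, 35]
  [-1, 13, -3, -49, 19] -> [1, -13, 3, 49, -19] -> [1, -13] -> [-13, 1]

[-8, -29]; [-38, -2]; [-1, 35]; [-13, 1]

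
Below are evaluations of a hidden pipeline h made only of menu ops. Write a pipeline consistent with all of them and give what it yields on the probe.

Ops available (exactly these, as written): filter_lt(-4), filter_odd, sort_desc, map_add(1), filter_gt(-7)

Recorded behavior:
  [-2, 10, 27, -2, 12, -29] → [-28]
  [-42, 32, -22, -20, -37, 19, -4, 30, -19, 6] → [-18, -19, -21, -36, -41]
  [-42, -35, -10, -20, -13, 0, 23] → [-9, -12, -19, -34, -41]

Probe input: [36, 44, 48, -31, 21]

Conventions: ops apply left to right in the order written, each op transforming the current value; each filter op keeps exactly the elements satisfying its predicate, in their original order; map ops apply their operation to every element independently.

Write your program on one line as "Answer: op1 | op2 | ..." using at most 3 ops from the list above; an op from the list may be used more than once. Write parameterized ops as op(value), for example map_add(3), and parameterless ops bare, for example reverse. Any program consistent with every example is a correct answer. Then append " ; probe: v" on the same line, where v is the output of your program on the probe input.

map_add(1) | filter_lt(-4) | sort_desc ; probe: [-30]

Check, running the answer program on each example:
  [-2, 10, 27, -2, 12, -29] -> [-1, 11, 28, -1, 13, -28] -> [-28] -> [-28]
  [-42, 32, -22, -20, -37, 19, -4, 30, -19, 6] -> [-41, 33, -21, -19, -36, 20, -3, 31, -18, 7] -> [-41, -21, -19, -36, -18] -> [-18, -19, -21, -36, -41]
  [-42, -35, -10, -20, -13, 0, 23] -> [-41, -34, -9, -19, -12, 1, 24] -> [-41, -34, -9, -19, -12] -> [-9, -12, -19, -34, -41]
  probe: [36, 44, 48, -31, 21] -> [37, 45, 49, -30, 22] -> [-30] -> [-30]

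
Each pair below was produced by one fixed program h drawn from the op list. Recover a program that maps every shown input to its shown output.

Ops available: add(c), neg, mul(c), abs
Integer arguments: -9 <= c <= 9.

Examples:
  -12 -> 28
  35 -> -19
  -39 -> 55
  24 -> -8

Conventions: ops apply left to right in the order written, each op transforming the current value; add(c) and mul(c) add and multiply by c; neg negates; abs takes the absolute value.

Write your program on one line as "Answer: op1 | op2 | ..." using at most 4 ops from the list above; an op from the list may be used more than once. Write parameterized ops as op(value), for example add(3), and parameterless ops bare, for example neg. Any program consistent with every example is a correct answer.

add(-7) | neg | add(9)

Check, running the answer program on each example:
  -12 -> -19 -> 19 -> 28
  35 -> 28 -> -28 -> -19
  -39 -> -46 -> 46 -> 55
  24 -> 17 -> -17 -> -8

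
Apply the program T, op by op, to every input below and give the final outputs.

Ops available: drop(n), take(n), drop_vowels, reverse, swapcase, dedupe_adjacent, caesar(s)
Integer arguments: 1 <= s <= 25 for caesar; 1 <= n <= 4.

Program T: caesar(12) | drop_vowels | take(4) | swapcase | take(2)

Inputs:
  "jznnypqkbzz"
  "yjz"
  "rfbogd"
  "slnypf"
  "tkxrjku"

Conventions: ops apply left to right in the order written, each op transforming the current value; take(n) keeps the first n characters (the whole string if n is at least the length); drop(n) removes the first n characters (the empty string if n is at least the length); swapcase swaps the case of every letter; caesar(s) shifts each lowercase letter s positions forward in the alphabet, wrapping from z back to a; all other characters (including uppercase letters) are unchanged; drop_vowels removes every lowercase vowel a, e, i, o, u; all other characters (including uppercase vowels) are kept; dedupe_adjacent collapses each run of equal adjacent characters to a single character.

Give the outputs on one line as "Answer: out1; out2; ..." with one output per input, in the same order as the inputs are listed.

"VL"; "KV"; "DR"; "XZ"; "FW"

Execution, op by op:
  "jznnypqkbzz" -> "vlzzkbcwnll" -> "vlzzkbcwnll" -> "vlzz" -> "VLZZ" -> "VL"
  "yjz" -> "kvl" -> "kvl" -> "kvl" -> "KVL" -> "KV"
  "rfbogd" -> "drnasp" -> "drnsp" -> "drns" -> "DRNS" -> "DR"
  "slnypf" -> "exzkbr" -> "xzkbr" -> "xzkb" -> "XZKB" -> "XZ"
  "tkxrjku" -> "fwjdvwg" -> "fwjdvwg" -> "fwjd" -> "FWJD" -> "FW"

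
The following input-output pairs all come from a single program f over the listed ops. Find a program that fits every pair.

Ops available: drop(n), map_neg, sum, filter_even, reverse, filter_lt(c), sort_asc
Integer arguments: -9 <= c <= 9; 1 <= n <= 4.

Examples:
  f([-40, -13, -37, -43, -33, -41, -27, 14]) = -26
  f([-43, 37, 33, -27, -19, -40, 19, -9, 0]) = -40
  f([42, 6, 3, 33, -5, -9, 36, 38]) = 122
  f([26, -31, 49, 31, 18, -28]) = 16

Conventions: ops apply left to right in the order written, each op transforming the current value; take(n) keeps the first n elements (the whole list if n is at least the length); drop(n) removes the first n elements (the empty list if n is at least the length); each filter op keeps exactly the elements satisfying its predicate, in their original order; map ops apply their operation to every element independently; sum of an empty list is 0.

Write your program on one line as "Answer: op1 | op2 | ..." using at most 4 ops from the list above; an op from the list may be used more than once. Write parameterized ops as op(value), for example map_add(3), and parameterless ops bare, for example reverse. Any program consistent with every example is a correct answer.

filter_even | reverse | sort_asc | sum

Check, running the answer program on each example:
  [-40, -13, -37, -43, -33, -41, -27, 14] -> [-40, 14] -> [14, -40] -> [-40, 14] -> -26
  [-43, 37, 33, -27, -19, -40, 19, -9, 0] -> [-40, 0] -> [0, -40] -> [-40, 0] -> -40
  [42, 6, 3, 33, -5, -9, 36, 38] -> [42, 6, 36, 38] -> [38, 36, 6, 42] -> [6, 36, 38, 42] -> 122
  [26, -31, 49, 31, 18, -28] -> [26, 18, -28] -> [-28, 18, 26] -> [-28, 18, 26] -> 16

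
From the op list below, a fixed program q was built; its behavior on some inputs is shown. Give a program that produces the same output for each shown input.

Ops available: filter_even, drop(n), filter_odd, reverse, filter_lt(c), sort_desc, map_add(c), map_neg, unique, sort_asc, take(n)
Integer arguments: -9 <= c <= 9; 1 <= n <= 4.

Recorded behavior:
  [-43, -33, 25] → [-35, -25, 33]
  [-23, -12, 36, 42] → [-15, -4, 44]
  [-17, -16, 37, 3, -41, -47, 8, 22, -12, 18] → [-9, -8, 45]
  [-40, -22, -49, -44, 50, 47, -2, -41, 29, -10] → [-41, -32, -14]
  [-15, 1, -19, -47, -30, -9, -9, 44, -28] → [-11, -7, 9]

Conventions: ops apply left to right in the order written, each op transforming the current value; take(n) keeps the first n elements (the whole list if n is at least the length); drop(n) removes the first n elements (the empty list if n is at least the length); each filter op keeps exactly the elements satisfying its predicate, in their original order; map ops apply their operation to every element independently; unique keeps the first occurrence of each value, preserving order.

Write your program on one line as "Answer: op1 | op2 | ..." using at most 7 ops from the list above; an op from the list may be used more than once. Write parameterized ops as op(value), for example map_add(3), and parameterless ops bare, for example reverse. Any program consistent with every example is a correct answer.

map_neg | take(3) | reverse | map_add(-8) | map_neg | sort_asc

Check, running the answer program on each example:
  [-43, -33, 25] -> [43, 33, -25] -> [43, 33, -25] -> [-25, 33, 43] -> [-33, 25, 35] -> [33, -25, -35] -> [-35, -25, 33]
  [-23, -12, 36, 42] -> [23, 12, -36, -42] -> [23, 12, -36] -> [-36, 12, 23] -> [-44, 4, 15] -> [44, -4, -15] -> [-15, -4, 44]
  [-17, -16, 37, 3, -41, -47, 8, 22, -12, 18] -> [17, 16, -37, -3, 41, 47, -8, -22, 12, -18] -> [17, 16, -37] -> [-37, 16, 17] -> [-45, 8, 9] -> [45, -8, -9] -> [-9, -8, 45]
  [-40, -22, -49, -44, 50, 47, -2, -41, 29, -10] -> [40, 22, 49, 44, -50, -47, 2, 41, -29, 10] -> [40, 22, 49] -> [49, 22, 40] -> [41, 14, 32] -> [-41, -14, -32] -> [-41, -32, -14]
  [-15, 1, -19, -47, -30, -9, -9, 44, -28] -> [15, -1, 19, 47, 30, 9, 9, -44, 28] -> [15, -1, 19] -> [19, -1, 15] -> [11, -9, 7] -> [-11, 9, -7] -> [-11, -7, 9]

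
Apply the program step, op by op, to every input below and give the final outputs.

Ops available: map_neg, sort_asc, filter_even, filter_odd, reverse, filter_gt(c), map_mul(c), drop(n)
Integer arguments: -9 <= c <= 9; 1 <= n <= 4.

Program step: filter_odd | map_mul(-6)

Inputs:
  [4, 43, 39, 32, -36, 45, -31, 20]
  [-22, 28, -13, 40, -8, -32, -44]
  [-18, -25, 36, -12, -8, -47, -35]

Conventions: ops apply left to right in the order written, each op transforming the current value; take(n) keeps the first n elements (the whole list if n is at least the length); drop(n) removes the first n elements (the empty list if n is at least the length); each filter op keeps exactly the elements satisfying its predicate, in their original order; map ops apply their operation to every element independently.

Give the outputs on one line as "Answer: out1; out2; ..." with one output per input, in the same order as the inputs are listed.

Execution, op by op:
  [4, 43, 39, 32, -36, 45, -31, 20] -> [43, 39, 45, -31] -> [-258, -234, -270, 186]
  [-22, 28, -13, 40, -8, -32, -44] -> [-13] -> [78]
  [-18, -25, 36, -12, -8, -47, -35] -> [-25, -47, -35] -> [150, 282, 210]

[-258, -234, -270, 186]; [78]; [150, 282, 210]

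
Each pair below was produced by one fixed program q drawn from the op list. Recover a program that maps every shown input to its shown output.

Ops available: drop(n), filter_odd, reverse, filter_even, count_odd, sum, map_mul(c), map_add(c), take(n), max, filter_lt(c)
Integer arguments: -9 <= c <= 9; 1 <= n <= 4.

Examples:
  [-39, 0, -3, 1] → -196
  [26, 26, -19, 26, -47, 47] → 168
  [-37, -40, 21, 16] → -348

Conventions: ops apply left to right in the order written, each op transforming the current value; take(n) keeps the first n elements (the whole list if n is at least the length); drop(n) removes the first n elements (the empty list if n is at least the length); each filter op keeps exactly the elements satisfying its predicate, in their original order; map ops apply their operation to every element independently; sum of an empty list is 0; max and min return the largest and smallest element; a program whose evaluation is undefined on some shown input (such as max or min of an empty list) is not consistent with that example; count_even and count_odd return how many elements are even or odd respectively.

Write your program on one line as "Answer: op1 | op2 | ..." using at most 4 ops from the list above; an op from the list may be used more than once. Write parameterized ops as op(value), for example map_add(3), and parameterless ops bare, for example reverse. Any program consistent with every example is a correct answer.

map_add(-5) | map_mul(4) | take(2) | sum

Check, running the answer program on each example:
  [-39, 0, -3, 1] -> [-44, -5, -8, -4] -> [-176, -20, -32, -16] -> [-176, -20] -> -196
  [26, 26, -19, 26, -47, 47] -> [21, 21, -24, 21, -52, 42] -> [84, 84, -96, 84, -208, 168] -> [84, 84] -> 168
  [-37, -40, 21, 16] -> [-42, -45, 16, 11] -> [-168, -180, 64, 44] -> [-168, -180] -> -348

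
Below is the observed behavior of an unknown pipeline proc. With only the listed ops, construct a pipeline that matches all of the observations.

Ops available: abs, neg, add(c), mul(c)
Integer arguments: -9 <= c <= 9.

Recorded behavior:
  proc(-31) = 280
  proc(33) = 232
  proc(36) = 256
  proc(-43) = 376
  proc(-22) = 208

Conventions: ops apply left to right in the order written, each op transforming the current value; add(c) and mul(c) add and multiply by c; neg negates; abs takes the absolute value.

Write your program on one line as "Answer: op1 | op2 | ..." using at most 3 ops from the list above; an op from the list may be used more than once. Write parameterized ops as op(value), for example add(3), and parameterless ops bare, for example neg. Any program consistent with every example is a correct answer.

add(-4) | mul(-8) | abs

Check, running the answer program on each example:
  -31 -> -35 -> 280 -> 280
  33 -> 29 -> -232 -> 232
  36 -> 32 -> -256 -> 256
  -43 -> -47 -> 376 -> 376
  -22 -> -26 -> 208 -> 208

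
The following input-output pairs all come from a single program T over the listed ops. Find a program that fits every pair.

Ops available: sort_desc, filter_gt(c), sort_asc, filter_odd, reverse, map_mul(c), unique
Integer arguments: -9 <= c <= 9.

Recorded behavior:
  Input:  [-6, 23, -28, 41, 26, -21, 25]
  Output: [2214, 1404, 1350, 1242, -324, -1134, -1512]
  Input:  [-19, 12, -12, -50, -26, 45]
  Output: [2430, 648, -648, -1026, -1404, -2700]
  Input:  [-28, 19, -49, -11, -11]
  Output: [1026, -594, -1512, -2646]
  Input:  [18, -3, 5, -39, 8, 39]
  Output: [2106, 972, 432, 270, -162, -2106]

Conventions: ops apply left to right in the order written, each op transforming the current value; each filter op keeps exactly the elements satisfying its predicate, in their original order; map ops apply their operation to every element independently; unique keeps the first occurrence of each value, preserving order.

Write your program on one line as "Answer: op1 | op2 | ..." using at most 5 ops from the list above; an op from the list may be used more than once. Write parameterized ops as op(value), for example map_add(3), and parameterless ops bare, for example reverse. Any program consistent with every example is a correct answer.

unique | sort_asc | map_mul(-9) | reverse | map_mul(-6)

Check, running the answer program on each example:
  [-6, 23, -28, 41, 26, -21, 25] -> [-6, 23, -28, 41, 26, -21, 25] -> [-28, -21, -6, 23, 25, 26, 41] -> [252, 189, 54, -207, -225, -234, -369] -> [-369, -234, -225, -207, 54, 189, 252] -> [2214, 1404, 1350, 1242, -324, -1134, -1512]
  [-19, 12, -12, -50, -26, 45] -> [-19, 12, -12, -50, -26, 45] -> [-50, -26, -19, -12, 12, 45] -> [450, 234, 171, 108, -108, -405] -> [-405, -108, 108, 171, 234, 450] -> [2430, 648, -648, -1026, -1404, -2700]
  [-28, 19, -49, -11, -11] -> [-28, 19, -49, -11] -> [-49, -28, -11, 19] -> [441, 252, 99, -171] -> [-171, 99, 252, 441] -> [1026, -594, -1512, -2646]
  [18, -3, 5, -39, 8, 39] -> [18, -3, 5, -39, 8, 39] -> [-39, -3, 5, 8, 18, 39] -> [351, 27, -45, -72, -162, -351] -> [-351, -162, -72, -45, 27, 351] -> [2106, 972, 432, 270, -162, -2106]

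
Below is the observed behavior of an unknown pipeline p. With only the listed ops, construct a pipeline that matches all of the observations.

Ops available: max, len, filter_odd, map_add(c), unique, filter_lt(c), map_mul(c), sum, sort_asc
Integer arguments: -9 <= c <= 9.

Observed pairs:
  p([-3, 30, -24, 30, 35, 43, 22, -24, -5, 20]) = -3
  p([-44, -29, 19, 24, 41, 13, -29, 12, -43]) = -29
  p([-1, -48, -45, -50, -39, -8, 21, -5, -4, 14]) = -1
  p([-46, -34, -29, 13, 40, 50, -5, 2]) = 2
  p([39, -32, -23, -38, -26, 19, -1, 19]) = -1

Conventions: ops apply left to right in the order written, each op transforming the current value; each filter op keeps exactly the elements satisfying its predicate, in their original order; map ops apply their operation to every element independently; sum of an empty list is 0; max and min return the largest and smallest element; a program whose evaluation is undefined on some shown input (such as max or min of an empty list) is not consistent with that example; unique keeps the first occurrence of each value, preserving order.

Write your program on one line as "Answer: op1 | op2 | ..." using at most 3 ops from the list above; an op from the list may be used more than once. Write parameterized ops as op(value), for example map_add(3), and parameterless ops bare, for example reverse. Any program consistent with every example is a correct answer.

unique | filter_lt(5) | max

Check, running the answer program on each example:
  [-3, 30, -24, 30, 35, 43, 22, -24, -5, 20] -> [-3, 30, -24, 35, 43, 22, -5, 20] -> [-3, -24, -5] -> -3
  [-44, -29, 19, 24, 41, 13, -29, 12, -43] -> [-44, -29, 19, 24, 41, 13, 12, -43] -> [-44, -29, -43] -> -29
  [-1, -48, -45, -50, -39, -8, 21, -5, -4, 14] -> [-1, -48, -45, -50, -39, -8, 21, -5, -4, 14] -> [-1, -48, -45, -50, -39, -8, -5, -4] -> -1
  [-46, -34, -29, 13, 40, 50, -5, 2] -> [-46, -34, -29, 13, 40, 50, -5, 2] -> [-46, -34, -29, -5, 2] -> 2
  [39, -32, -23, -38, -26, 19, -1, 19] -> [39, -32, -23, -38, -26, 19, -1] -> [-32, -23, -38, -26, -1] -> -1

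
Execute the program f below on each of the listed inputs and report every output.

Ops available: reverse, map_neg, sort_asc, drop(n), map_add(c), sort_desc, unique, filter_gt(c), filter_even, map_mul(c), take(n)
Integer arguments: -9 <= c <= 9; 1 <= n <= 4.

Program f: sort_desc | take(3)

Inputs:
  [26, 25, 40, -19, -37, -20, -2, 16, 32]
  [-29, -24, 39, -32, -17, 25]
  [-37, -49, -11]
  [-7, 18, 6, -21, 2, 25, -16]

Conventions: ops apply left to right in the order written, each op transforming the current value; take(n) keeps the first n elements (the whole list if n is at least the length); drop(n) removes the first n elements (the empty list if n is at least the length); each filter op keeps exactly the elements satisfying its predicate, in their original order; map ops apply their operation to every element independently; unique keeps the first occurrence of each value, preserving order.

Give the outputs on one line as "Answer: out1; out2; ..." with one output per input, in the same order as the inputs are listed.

[40, 32, 26]; [39, 25, -17]; [-11, -37, -49]; [25, 18, 6]

Execution, op by op:
  [26, 25, 40, -19, -37, -20, -2, 16, 32] -> [40, 32, 26, 25, 16, -2, -19, -20, -37] -> [40, 32, 26]
  [-29, -24, 39, -32, -17, 25] -> [39, 25, -17, -24, -29, -32] -> [39, 25, -17]
  [-37, -49, -11] -> [-11, -37, -49] -> [-11, -37, -49]
  [-7, 18, 6, -21, 2, 25, -16] -> [25, 18, 6, 2, -7, -16, -21] -> [25, 18, 6]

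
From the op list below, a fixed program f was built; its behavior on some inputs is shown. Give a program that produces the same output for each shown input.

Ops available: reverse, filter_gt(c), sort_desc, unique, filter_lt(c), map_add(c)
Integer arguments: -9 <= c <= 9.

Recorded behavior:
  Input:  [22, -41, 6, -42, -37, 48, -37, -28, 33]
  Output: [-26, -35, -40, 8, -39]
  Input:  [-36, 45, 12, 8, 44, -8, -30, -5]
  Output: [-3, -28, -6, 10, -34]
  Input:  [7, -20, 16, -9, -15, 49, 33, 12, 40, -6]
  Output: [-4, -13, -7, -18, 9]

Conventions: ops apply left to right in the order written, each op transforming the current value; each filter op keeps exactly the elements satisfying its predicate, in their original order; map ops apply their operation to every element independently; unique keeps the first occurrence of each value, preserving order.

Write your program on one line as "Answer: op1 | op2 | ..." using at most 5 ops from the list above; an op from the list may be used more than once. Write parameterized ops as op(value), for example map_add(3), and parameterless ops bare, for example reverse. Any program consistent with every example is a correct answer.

filter_lt(9) | unique | map_add(2) | reverse

Check, running the answer program on each example:
  [22, -41, 6, -42, -37, 48, -37, -28, 33] -> [-41, 6, -42, -37, -37, -28] -> [-41, 6, -42, -37, -28] -> [-39, 8, -40, -35, -26] -> [-26, -35, -40, 8, -39]
  [-36, 45, 12, 8, 44, -8, -30, -5] -> [-36, 8, -8, -30, -5] -> [-36, 8, -8, -30, -5] -> [-34, 10, -6, -28, -3] -> [-3, -28, -6, 10, -34]
  [7, -20, 16, -9, -15, 49, 33, 12, 40, -6] -> [7, -20, -9, -15, -6] -> [7, -20, -9, -15, -6] -> [9, -18, -7, -13, -4] -> [-4, -13, -7, -18, 9]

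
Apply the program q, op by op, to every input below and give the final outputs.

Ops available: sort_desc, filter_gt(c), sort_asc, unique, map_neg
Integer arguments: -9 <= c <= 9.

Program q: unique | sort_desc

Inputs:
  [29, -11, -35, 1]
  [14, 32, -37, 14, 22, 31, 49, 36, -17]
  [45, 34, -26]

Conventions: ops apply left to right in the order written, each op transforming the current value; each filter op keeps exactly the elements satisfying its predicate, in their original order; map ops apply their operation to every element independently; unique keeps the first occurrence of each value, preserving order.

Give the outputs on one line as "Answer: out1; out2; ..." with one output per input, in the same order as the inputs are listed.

[29, 1, -11, -35]; [49, 36, 32, 31, 22, 14, -17, -37]; [45, 34, -26]

Execution, op by op:
  [29, -11, -35, 1] -> [29, -11, -35, 1] -> [29, 1, -11, -35]
  [14, 32, -37, 14, 22, 31, 49, 36, -17] -> [14, 32, -37, 22, 31, 49, 36, -17] -> [49, 36, 32, 31, 22, 14, -17, -37]
  [45, 34, -26] -> [45, 34, -26] -> [45, 34, -26]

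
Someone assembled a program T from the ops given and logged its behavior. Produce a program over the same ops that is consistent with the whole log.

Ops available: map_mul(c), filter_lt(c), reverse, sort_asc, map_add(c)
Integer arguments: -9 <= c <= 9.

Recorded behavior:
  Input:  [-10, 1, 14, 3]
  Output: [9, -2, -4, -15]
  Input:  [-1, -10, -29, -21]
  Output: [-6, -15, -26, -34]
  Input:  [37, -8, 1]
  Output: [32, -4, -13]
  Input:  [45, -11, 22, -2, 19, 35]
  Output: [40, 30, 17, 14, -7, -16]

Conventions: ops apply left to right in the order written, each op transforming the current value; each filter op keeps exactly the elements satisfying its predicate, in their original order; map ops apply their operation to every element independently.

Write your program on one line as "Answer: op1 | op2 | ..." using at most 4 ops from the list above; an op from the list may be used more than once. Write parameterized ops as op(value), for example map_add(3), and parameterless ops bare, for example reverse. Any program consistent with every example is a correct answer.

sort_asc | map_add(2) | reverse | map_add(-7)

Check, running the answer program on each example:
  [-10, 1, 14, 3] -> [-10, 1, 3, 14] -> [-8, 3, 5, 16] -> [16, 5, 3, -8] -> [9, -2, -4, -15]
  [-1, -10, -29, -21] -> [-29, -21, -10, -1] -> [-27, -19, -8, 1] -> [1, -8, -19, -27] -> [-6, -15, -26, -34]
  [37, -8, 1] -> [-8, 1, 37] -> [-6, 3, 39] -> [39, 3, -6] -> [32, -4, -13]
  [45, -11, 22, -2, 19, 35] -> [-11, -2, 19, 22, 35, 45] -> [-9, 0, 21, 24, 37, 47] -> [47, 37, 24, 21, 0, -9] -> [40, 30, 17, 14, -7, -16]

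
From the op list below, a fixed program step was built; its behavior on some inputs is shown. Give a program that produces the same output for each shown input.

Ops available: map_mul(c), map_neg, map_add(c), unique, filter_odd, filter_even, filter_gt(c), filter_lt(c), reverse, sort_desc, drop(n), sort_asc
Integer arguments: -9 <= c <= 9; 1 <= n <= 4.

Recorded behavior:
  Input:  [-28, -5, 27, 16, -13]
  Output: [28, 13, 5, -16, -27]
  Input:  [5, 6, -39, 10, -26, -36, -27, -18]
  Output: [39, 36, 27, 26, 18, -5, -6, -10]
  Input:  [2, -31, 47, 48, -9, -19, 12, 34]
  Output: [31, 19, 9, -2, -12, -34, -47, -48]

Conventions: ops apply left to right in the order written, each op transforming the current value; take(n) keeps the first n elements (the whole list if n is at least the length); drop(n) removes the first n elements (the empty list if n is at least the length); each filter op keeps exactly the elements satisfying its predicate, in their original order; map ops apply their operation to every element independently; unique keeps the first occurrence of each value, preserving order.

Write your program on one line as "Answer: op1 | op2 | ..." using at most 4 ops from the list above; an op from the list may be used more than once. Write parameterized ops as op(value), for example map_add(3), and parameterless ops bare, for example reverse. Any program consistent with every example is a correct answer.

map_neg | reverse | sort_desc

Check, running the answer program on each example:
  [-28, -5, 27, 16, -13] -> [28, 5, -27, -16, 13] -> [13, -16, -27, 5, 28] -> [28, 13, 5, -16, -27]
  [5, 6, -39, 10, -26, -36, -27, -18] -> [-5, -6, 39, -10, 26, 36, 27, 18] -> [18, 27, 36, 26, -10, 39, -6, -5] -> [39, 36, 27, 26, 18, -5, -6, -10]
  [2, -31, 47, 48, -9, -19, 12, 34] -> [-2, 31, -47, -48, 9, 19, -12, -34] -> [-34, -12, 19, 9, -48, -47, 31, -2] -> [31, 19, 9, -2, -12, -34, -47, -48]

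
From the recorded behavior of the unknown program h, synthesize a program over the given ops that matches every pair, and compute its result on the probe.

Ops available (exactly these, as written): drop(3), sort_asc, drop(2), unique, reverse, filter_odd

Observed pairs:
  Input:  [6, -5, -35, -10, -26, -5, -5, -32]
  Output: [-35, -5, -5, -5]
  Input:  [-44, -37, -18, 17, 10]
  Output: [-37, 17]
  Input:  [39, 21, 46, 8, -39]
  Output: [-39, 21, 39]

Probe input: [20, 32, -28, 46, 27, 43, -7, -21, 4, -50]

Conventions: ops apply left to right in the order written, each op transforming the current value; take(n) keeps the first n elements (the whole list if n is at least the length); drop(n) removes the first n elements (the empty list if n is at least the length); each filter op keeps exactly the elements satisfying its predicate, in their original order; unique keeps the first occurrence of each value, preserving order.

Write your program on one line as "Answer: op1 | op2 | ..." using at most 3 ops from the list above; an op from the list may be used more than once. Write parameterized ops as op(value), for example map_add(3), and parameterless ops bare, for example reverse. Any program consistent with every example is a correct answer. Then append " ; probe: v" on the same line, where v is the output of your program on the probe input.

reverse | filter_odd | sort_asc ; probe: [-21, -7, 27, 43]

Check, running the answer program on each example:
  [6, -5, -35, -10, -26, -5, -5, -32] -> [-32, -5, -5, -26, -10, -35, -5, 6] -> [-5, -5, -35, -5] -> [-35, -5, -5, -5]
  [-44, -37, -18, 17, 10] -> [10, 17, -18, -37, -44] -> [17, -37] -> [-37, 17]
  [39, 21, 46, 8, -39] -> [-39, 8, 46, 21, 39] -> [-39, 21, 39] -> [-39, 21, 39]
  probe: [20, 32, -28, 46, 27, 43, -7, -21, 4, -50] -> [-50, 4, -21, -7, 43, 27, 46, -28, 32, 20] -> [-21, -7, 43, 27] -> [-21, -7, 27, 43]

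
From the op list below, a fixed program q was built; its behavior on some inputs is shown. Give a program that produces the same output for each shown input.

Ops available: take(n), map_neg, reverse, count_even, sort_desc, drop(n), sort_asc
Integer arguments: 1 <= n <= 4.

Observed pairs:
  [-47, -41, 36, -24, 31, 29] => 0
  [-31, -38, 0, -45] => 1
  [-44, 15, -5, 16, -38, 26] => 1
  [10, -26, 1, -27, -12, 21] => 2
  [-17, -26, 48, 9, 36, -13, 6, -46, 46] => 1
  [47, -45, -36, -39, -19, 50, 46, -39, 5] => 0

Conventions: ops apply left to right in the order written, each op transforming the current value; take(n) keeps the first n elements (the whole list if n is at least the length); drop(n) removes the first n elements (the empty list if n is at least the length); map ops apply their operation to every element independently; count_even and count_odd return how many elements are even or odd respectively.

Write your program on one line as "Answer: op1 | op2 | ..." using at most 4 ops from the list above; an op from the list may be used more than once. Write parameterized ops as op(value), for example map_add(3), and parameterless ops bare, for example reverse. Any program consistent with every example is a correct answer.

take(2) | sort_desc | count_even

Check, running the answer program on each example:
  [-47, -41, 36, -24, 31, 29] -> [-47, -41] -> [-41, -47] -> 0
  [-31, -38, 0, -45] -> [-31, -38] -> [-31, -38] -> 1
  [-44, 15, -5, 16, -38, 26] -> [-44, 15] -> [15, -44] -> 1
  [10, -26, 1, -27, -12, 21] -> [10, -26] -> [10, -26] -> 2
  [-17, -26, 48, 9, 36, -13, 6, -46, 46] -> [-17, -26] -> [-17, -26] -> 1
  [47, -45, -36, -39, -19, 50, 46, -39, 5] -> [47, -45] -> [47, -45] -> 0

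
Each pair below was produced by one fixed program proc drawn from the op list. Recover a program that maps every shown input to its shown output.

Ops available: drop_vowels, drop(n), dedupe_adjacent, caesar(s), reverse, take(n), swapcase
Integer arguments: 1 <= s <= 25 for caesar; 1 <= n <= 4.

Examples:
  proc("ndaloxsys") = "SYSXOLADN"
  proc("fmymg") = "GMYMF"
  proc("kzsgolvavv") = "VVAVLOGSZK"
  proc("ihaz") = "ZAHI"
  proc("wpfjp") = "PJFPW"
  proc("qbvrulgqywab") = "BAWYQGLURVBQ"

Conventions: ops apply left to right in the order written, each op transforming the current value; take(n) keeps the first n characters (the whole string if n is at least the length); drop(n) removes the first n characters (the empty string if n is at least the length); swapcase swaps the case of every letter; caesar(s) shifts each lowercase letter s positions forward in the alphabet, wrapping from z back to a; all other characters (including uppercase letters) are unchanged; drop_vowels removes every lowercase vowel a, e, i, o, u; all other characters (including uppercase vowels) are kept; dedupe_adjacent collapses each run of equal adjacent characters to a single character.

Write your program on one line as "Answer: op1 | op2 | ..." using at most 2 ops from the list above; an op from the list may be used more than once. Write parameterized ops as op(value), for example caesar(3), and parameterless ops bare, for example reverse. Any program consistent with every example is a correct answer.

swapcase | reverse

Check, running the answer program on each example:
  "ndaloxsys" -> "NDALOXSYS" -> "SYSXOLADN"
  "fmymg" -> "FMYMG" -> "GMYMF"
  "kzsgolvavv" -> "KZSGOLVAVV" -> "VVAVLOGSZK"
  "ihaz" -> "IHAZ" -> "ZAHI"
  "wpfjp" -> "WPFJP" -> "PJFPW"
  "qbvrulgqywab" -> "QBVRULGQYWAB" -> "BAWYQGLURVBQ"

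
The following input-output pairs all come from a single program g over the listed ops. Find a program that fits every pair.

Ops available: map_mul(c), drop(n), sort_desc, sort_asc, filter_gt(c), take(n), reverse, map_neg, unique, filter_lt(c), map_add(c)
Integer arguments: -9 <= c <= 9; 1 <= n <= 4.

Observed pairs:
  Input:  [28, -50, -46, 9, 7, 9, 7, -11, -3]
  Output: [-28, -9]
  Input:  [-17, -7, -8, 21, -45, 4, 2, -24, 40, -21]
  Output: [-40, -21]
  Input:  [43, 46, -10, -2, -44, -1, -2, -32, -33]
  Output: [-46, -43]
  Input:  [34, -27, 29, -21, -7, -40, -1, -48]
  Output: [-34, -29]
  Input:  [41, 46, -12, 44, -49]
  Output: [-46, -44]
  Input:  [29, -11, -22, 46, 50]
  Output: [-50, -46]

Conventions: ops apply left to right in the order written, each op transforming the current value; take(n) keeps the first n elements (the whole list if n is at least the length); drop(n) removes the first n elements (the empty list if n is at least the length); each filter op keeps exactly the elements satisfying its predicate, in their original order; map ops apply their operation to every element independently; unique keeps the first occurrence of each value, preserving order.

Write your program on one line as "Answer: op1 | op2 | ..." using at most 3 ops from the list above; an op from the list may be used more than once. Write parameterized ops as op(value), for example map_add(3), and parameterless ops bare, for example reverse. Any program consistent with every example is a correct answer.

map_neg | sort_asc | take(2)

Check, running the answer program on each example:
  [28, -50, -46, 9, 7, 9, 7, -11, -3] -> [-28, 50, 46, -9, -7, -9, -7, 11, 3] -> [-28, -9, -9, -7, -7, 3, 11, 46, 50] -> [-28, -9]
  [-17, -7, -8, 21, -45, 4, 2, -24, 40, -21] -> [17, 7, 8, -21, 45, -4, -2, 24, -40, 21] -> [-40, -21, -4, -2, 7, 8, 17, 21, 24, 45] -> [-40, -21]
  [43, 46, -10, -2, -44, -1, -2, -32, -33] -> [-43, -46, 10, 2, 44, 1, 2, 32, 33] -> [-46, -43, 1, 2, 2, 10, 32, 33, 44] -> [-46, -43]
  [34, -27, 29, -21, -7, -40, -1, -48] -> [-34, 27, -29, 21, 7, 40, 1, 48] -> [-34, -29, 1, 7, 21, 27, 40, 48] -> [-34, -29]
  [41, 46, -12, 44, -49] -> [-41, -46, 12, -44, 49] -> [-46, -44, -41, 12, 49] -> [-46, -44]
  [29, -11, -22, 46, 50] -> [-29, 11, 22, -46, -50] -> [-50, -46, -29, 11, 22] -> [-50, -46]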